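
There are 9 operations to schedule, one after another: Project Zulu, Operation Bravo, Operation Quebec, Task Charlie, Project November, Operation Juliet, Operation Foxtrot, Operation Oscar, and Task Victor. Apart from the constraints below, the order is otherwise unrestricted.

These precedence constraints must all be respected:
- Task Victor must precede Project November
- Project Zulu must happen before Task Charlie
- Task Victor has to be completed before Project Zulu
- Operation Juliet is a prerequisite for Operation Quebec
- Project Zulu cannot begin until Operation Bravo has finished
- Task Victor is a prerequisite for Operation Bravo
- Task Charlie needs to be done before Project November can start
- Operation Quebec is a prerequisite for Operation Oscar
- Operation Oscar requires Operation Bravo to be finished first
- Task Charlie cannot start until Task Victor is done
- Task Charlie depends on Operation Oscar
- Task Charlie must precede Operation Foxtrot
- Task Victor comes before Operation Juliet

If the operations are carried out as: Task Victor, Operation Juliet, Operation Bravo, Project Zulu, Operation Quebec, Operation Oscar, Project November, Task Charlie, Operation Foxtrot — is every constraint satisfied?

No

The sequence places Project November ahead of Task Charlie.
That contradicts the constraint that Task Charlie must precede Project November.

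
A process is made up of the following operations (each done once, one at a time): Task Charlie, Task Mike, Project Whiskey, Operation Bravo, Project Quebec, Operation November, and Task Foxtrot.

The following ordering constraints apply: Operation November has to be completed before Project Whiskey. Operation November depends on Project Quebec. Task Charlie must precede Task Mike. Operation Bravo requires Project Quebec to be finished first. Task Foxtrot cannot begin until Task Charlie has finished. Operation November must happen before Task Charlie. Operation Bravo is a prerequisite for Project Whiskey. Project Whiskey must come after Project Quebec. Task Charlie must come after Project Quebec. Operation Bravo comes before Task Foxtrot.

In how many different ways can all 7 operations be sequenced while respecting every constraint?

24

Project Quebec is the only operation with nothing required before it, so every ordering starts there.
Counting all ways to extend the partial order to a total order gives 24.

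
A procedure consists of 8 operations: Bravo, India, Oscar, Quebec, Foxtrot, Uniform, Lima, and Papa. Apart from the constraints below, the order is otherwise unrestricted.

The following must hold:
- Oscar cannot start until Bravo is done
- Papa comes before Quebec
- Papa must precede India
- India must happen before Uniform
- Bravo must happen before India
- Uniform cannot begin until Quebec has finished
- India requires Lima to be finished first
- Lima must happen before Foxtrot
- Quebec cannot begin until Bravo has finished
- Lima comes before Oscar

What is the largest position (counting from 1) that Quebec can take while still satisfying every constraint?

7

Following the constraints forward from Quebec, its only required successor is Uniform.
With 1 mandatory successor out of 8 operations total, the latest slot for Quebec is 8−1 = 7, and it's reachable by doing all non-successors before Quebec.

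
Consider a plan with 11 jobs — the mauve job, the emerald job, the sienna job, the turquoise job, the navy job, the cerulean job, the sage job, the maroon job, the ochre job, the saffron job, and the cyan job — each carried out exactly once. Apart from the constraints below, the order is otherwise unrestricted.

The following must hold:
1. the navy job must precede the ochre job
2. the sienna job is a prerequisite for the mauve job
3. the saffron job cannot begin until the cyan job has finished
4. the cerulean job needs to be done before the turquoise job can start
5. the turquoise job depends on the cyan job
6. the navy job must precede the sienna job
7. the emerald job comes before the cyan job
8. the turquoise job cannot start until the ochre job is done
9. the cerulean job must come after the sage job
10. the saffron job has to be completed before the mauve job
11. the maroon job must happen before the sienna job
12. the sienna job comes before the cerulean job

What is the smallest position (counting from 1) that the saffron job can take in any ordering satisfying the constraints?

The jobs that are forced before the saffron job, directly or transitively, are the emerald job, the cyan job. That's 2 jobs.
So at minimum 2 jobs come before the saffron job, putting the saffron job no earlier than position 3. That position is achievable by scheduling exactly those predecessors first.

3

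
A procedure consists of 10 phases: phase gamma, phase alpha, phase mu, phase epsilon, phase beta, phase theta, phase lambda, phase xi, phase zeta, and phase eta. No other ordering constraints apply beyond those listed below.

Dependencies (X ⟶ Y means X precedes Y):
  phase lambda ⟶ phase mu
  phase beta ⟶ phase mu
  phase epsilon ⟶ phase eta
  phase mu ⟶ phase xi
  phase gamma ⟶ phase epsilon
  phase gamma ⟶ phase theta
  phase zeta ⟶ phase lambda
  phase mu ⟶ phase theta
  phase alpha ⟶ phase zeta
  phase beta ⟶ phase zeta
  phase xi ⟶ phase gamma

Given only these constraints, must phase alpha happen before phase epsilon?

Tracing the constraints gives a chain: phase alpha → phase zeta → phase lambda → phase mu → phase xi → phase gamma → phase epsilon.
Hence phase alpha necessarily comes before phase epsilon.

Yes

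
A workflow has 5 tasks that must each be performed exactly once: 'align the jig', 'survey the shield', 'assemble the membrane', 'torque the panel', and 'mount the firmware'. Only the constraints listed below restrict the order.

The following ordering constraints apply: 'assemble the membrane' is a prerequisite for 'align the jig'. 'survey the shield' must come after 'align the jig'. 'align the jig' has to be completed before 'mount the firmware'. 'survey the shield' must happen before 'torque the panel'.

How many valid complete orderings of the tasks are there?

Only 'assemble the membrane' has no prerequisites, so it must go first.
Enumerating by repeatedly choosing an available task (one whose prerequisites are all placed) gives 3 distinct complete orderings.

3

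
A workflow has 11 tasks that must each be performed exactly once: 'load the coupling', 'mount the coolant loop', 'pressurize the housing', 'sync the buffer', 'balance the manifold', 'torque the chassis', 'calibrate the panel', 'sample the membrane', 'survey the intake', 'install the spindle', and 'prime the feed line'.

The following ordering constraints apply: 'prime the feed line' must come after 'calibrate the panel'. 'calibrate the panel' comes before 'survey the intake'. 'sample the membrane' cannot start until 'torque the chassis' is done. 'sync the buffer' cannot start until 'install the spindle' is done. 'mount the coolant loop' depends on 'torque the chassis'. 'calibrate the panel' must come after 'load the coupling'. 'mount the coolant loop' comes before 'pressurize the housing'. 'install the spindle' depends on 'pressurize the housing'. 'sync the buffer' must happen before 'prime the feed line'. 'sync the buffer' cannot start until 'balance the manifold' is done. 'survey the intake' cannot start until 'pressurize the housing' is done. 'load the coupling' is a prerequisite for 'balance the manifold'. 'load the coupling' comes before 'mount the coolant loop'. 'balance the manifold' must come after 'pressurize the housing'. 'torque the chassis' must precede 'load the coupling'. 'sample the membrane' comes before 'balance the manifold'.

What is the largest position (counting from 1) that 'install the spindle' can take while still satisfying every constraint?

Following every chain forward from 'install the spindle', the tasks that must come later are 'sync the buffer', 'prime the feed line' — 2 of them.
With 2 mandatory successors out of 11 tasks total, the latest slot for 'install the spindle' is 11−2 = 9, and it's reachable by doing all non-successors before 'install the spindle'.

9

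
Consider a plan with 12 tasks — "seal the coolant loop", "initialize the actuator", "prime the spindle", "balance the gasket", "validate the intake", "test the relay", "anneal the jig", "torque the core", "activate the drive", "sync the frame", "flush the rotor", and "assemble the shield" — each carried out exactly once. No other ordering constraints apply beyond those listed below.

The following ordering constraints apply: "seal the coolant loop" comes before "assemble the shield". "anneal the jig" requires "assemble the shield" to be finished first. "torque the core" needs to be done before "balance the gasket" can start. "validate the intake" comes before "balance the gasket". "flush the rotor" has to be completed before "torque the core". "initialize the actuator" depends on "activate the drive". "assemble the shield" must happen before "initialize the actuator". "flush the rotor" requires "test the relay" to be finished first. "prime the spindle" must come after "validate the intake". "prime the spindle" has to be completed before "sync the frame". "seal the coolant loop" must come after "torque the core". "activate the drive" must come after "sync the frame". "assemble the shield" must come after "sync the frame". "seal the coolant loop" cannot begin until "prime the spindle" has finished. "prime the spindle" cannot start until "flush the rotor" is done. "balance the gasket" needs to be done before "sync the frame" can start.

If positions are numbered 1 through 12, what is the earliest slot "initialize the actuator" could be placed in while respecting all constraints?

11

The tasks that are forced before "initialize the actuator", directly or transitively, are "seal the coolant loop", "prime the spindle", "balance the gasket", "validate the intake", "test the relay", "torque the core", "activate the drive", "sync the frame", "flush the rotor", "assemble the shield". That's 10 tasks.
With 10 mandatory predecessors, the earliest "initialize the actuator" can sit is position 10+1 = 11, and placing just those 10 first achieves it.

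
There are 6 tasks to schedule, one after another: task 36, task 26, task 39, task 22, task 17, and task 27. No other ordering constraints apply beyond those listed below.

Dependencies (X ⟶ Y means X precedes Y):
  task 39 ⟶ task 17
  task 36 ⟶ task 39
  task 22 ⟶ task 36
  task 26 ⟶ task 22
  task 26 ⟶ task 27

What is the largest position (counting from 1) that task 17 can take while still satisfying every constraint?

Nothing depends on task 17, so it can be the final task, position 6.

6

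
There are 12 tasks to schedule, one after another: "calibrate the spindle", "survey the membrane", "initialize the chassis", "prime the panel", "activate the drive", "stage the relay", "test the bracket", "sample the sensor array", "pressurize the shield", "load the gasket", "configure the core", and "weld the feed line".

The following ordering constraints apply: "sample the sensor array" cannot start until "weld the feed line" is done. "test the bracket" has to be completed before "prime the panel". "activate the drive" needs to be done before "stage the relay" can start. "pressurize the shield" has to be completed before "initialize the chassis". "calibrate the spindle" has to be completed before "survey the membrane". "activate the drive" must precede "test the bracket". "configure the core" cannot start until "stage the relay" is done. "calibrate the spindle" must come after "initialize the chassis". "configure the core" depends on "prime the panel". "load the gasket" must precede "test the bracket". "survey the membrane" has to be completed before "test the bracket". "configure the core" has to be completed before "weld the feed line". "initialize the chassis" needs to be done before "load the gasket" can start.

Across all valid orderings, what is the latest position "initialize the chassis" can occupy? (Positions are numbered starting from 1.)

4

The tasks that are forced after "initialize the chassis", directly or by a chain of constraints, are "calibrate the spindle", "survey the membrane", "prime the panel", "test the bracket", "sample the sensor array", "load the gasket", "configure the core", "weld the feed line". That's 8 tasks.
So at least 8 tasks follow "initialize the chassis", putting "initialize the chassis" no later than position 4. That position is achievable by scheduling everything else first.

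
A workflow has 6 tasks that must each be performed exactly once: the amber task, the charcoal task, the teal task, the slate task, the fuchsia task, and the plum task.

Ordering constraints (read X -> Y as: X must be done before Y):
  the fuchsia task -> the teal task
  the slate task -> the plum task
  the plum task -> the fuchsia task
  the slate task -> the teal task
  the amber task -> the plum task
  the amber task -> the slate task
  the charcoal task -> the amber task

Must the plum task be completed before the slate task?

The constraints actually force the slate task before the plum task (via the slate task → the plum task), not the other way around.
So the plum task does not have to come before the slate task — it cannot.

No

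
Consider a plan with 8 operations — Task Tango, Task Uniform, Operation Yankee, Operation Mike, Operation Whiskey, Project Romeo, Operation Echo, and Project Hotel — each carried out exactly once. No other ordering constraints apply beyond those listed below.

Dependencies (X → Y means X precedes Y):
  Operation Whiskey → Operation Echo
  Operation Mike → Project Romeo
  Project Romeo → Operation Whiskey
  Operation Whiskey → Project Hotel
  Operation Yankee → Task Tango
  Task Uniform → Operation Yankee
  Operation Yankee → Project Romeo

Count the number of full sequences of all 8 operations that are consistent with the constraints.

2 operations have no prerequisites (Task Uniform, Operation Mike), so any of them could come first.
Counting all ways to extend the partial order to a total order gives 32.

32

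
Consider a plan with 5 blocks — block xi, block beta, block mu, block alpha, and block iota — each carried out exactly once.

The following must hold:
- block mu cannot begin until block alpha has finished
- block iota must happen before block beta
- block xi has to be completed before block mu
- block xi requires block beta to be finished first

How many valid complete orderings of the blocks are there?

The blocks with no prerequisites are block alpha, block iota; any of them can be placed first.
Systematically extending each partial ordering one block at a time and counting, there are 4 complete orderings.

4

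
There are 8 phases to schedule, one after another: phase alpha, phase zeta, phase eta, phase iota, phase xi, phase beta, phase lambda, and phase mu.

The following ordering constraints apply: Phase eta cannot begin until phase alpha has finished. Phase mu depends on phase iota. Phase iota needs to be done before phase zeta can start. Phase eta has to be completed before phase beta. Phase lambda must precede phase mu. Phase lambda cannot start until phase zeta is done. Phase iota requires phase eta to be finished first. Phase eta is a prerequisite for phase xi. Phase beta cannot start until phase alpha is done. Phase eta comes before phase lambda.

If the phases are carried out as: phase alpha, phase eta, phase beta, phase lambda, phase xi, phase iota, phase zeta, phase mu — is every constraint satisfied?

No

Here phase zeta comes after phase lambda.
But one of the constraints requires phase zeta before phase lambda, so this ordering violates it.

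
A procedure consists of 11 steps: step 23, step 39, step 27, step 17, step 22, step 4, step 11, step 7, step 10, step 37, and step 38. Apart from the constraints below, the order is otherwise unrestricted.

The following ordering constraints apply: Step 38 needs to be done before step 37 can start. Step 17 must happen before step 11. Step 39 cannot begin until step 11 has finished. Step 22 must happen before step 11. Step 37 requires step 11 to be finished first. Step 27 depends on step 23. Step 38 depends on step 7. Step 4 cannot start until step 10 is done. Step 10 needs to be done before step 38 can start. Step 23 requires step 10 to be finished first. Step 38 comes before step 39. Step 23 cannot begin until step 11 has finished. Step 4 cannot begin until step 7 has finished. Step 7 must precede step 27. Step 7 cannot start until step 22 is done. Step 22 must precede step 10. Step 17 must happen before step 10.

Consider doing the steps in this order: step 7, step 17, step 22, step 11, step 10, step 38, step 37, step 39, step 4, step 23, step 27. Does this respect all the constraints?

No

The sequence places step 7 ahead of step 22.
That contradicts the constraint that step 22 must precede step 7.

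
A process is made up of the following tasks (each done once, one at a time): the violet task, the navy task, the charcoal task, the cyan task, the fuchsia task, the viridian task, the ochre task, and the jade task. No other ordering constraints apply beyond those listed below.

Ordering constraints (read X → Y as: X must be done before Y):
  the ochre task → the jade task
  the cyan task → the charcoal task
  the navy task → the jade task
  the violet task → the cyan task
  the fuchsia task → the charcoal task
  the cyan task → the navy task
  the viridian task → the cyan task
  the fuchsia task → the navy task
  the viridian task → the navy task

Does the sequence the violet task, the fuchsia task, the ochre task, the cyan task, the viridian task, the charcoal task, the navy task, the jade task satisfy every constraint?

No

In the proposed order, the cyan task appears before the viridian task.
That contradicts the constraint that the viridian task must precede the cyan task.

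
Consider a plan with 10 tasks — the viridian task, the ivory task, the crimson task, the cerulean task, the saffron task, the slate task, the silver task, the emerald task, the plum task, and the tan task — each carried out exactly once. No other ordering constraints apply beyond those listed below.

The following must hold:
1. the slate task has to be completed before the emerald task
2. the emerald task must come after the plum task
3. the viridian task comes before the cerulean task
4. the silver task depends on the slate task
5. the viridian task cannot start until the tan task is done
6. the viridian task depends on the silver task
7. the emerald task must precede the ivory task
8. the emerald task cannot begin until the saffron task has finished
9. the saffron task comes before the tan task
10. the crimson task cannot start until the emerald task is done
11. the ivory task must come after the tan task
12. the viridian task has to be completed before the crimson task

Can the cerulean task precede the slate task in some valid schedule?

The constraints give a chain the slate task → the silver task → the viridian task → the cerulean task, which forces the slate task before the cerulean task.
So no valid ordering can have the cerulean task before the slate task.

No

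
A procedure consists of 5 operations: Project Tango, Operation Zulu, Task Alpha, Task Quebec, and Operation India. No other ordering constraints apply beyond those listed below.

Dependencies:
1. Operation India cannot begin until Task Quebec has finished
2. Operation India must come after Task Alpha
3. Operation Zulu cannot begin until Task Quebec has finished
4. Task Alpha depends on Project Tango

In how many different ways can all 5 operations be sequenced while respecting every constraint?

The operations with no prerequisites are Project Tango, Task Quebec; any of them can be placed first.
Enumerating by repeatedly choosing an available operation (one whose prerequisites are all placed) gives 9 distinct complete orderings.

9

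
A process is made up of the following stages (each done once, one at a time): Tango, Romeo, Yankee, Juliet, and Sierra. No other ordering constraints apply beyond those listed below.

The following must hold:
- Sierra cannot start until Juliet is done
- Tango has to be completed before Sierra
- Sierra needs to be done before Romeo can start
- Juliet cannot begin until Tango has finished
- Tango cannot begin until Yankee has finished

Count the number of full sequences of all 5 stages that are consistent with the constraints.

1

Yankee is the only stage with nothing required before it, so every ordering starts there.
Every stage is then forced in turn, so only 1 complete ordering is consistent with the constraints.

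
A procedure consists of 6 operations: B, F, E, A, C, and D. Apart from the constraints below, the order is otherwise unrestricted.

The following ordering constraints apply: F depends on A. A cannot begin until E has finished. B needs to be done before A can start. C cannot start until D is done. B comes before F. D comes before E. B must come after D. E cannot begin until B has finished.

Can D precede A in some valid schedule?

Yes

Every valid ordering already has D before A (the constraints require it), so in particular at least one does.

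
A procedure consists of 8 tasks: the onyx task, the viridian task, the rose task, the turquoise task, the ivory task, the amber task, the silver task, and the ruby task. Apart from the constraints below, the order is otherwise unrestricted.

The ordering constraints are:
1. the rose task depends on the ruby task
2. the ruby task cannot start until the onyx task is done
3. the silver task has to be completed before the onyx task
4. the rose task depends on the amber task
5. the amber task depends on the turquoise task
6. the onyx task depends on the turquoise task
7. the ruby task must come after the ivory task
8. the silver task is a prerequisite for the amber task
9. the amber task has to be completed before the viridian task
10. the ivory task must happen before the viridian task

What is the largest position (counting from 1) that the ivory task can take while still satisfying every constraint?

Every task that must follow the ivory task has to come after it. Tracing all chains starting from the ivory task, those tasks are: the viridian task, the rose task, the ruby task — 3 in total.
So at least 3 tasks follow the ivory task, putting the ivory task no later than position 5. That position is achievable by scheduling everything else first.

5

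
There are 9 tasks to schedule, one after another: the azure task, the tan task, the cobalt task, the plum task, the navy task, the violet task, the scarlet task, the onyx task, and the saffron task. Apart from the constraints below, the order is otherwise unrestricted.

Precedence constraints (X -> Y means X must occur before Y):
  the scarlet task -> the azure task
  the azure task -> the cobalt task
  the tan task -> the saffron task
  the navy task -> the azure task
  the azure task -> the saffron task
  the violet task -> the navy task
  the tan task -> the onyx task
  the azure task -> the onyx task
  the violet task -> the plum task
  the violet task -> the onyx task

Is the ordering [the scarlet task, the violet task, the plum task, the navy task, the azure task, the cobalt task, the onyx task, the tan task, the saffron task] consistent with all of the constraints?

Here the tan task comes after the onyx task.
Since the tan task is required before the onyx task, the ordering is invalid.

No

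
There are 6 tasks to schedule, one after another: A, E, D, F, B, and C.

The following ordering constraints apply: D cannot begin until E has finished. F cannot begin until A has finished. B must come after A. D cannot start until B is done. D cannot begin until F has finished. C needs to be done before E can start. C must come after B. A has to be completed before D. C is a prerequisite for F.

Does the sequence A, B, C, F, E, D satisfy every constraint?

Yes

Checking each listed constraint against this order: for instance, A is in position 1 and D in position 6, so that constraint holds — and the remaining constraints check out the same way.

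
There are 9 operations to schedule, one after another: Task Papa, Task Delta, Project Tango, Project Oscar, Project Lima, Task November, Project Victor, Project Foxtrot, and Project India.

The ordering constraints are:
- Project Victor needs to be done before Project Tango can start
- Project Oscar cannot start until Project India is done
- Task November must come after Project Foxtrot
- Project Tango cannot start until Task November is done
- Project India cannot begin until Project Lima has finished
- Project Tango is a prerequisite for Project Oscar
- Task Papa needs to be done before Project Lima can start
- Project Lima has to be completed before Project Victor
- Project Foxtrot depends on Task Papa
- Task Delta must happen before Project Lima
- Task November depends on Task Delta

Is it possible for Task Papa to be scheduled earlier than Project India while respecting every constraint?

Task Papa is actually forced before Project India by the constraints, so certainly some valid ordering has Task Papa first.

Yes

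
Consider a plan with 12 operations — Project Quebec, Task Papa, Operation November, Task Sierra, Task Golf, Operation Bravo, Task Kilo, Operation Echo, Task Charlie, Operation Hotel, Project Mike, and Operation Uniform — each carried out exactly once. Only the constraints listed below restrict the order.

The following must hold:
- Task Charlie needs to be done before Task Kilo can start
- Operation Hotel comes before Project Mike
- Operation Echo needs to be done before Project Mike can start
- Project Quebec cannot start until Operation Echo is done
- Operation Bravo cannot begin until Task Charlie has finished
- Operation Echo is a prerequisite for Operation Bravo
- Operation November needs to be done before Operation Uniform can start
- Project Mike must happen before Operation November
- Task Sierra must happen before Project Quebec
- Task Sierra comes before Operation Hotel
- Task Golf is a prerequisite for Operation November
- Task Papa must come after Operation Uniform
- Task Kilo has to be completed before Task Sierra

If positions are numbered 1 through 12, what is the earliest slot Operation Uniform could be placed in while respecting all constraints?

9

Every operation that must precede Operation Uniform has to come before it. Tracing all chains that end at Operation Uniform, those operations are: Operation November, Task Sierra, Task Golf, Task Kilo, Operation Echo, Task Charlie, Operation Hotel, Project Mike — 8 in total.
With 8 mandatory predecessors, the earliest Operation Uniform can sit is position 8+1 = 9, and placing just those 8 first achieves it.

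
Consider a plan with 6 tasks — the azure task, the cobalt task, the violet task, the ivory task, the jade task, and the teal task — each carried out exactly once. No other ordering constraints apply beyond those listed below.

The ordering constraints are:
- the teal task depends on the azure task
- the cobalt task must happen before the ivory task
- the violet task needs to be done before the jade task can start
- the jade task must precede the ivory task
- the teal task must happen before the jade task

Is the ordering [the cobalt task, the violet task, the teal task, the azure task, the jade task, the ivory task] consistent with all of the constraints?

No

Here the azure task comes after the teal task.
Since the azure task is required before the teal task, the ordering is invalid.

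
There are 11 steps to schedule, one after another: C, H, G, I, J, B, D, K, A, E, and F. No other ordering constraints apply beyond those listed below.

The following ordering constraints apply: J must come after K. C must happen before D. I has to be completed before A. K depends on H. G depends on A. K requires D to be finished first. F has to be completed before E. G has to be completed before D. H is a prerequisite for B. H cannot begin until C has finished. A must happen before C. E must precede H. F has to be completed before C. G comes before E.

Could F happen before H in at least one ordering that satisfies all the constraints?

Yes

The constraints force F before H, so yes — every valid ordering has F earlier.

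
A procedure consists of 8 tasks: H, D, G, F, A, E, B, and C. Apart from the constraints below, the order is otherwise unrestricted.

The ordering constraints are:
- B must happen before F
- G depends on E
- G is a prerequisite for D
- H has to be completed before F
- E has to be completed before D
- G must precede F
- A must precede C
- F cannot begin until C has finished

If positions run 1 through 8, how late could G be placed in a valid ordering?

6

The tasks that are forced after G, directly or by a chain of constraints, are D, F. That's 2 tasks.
So at least 2 tasks follow G, putting G no later than position 6. That position is achievable by scheduling everything else first.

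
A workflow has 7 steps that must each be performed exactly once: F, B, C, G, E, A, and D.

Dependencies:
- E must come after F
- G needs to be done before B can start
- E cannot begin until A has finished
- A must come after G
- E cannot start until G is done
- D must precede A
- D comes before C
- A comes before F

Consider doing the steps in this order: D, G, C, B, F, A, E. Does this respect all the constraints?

The sequence places F ahead of A.
But one of the constraints requires A before F, so this ordering violates it.

No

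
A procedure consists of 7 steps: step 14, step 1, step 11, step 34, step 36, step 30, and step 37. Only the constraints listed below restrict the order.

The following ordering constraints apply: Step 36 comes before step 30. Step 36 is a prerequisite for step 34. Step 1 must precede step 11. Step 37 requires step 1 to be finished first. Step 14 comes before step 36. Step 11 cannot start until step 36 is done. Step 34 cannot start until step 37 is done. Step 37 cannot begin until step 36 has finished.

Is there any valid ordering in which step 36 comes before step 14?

No

Following step 14 → step 36, step 14 must precede step 36 in every valid ordering.
So no valid ordering can have step 36 before step 14.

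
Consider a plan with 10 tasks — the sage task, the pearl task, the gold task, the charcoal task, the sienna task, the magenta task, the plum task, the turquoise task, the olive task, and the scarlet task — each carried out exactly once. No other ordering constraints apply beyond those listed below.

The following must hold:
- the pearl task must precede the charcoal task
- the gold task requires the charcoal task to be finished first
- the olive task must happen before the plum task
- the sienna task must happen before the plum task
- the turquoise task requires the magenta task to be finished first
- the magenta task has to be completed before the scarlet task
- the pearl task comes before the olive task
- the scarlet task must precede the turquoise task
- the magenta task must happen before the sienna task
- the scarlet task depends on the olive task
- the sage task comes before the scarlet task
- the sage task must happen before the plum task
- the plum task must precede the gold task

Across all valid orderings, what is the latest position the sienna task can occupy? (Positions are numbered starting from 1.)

The tasks that are forced after the sienna task, directly or by a chain of constraints, are the gold task, the plum task. That's 2 tasks.
With 2 mandatory successors out of 10 tasks total, the latest slot for the sienna task is 10−2 = 8, and it's reachable by doing all non-successors before the sienna task.

8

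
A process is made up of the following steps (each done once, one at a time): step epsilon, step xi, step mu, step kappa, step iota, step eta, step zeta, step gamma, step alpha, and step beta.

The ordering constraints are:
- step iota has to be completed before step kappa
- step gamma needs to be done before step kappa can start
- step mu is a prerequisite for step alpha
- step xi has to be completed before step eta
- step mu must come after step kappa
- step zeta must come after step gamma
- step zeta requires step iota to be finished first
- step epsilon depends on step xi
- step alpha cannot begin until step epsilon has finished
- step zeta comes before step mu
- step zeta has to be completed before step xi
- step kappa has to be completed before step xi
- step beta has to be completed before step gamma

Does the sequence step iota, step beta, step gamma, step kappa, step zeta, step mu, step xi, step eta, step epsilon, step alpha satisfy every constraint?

Yes

Going through the constraints one by one, each required predecessor appears earlier in the sequence than its dependent — e.g. step mu (position 6) is before step alpha (position 10), as required.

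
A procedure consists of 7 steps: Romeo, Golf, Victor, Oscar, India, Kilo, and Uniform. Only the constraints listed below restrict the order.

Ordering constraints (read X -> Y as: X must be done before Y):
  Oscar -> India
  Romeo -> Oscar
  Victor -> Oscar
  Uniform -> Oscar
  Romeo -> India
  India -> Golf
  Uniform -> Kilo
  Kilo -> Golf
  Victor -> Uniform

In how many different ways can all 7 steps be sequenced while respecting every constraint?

2 steps have no prerequisites (Romeo, Victor), so any of them could come first.
Enumerating by repeatedly choosing an available step (one whose prerequisites are all placed) gives 10 distinct complete orderings.

10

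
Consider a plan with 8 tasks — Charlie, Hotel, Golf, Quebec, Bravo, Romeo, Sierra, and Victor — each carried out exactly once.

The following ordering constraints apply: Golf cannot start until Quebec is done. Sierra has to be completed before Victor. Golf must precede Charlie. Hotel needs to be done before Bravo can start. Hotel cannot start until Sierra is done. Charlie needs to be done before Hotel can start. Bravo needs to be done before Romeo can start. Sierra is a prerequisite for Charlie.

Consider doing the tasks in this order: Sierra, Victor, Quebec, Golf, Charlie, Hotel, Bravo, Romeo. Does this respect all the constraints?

Going through the constraints one by one, each required predecessor appears earlier in the sequence than its dependent — e.g. Sierra (position 1) is before Hotel (position 6), as required.

Yes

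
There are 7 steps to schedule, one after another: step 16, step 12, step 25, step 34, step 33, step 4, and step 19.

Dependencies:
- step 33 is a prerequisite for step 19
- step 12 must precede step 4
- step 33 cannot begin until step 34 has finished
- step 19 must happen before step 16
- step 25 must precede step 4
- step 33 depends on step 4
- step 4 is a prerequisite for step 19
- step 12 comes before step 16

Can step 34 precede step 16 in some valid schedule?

Yes

Step 34 is actually forced before step 16 by the constraints, so certainly some valid ordering has step 34 first.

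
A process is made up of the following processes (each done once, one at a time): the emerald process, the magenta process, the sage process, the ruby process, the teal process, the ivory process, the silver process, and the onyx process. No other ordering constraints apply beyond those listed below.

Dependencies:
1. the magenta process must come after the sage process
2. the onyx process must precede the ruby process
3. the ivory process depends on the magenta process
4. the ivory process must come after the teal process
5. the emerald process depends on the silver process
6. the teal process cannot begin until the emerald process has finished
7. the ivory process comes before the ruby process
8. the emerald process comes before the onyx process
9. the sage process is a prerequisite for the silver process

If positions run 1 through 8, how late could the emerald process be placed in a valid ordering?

The processes that are forced after the emerald process, directly or by a chain of constraints, are the ruby process, the teal process, the ivory process, the onyx process. That's 4 processes.
So at least 4 processes follow the emerald process, putting the emerald process no later than position 4. That position is achievable by scheduling everything else first.

4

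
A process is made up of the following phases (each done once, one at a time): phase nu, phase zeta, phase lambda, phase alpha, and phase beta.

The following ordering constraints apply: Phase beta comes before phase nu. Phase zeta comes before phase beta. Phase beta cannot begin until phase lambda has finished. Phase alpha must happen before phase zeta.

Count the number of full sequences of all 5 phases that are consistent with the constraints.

3

The phases with no prerequisites are phase lambda, phase alpha; any of them can be placed first.
Systematically extending each partial ordering one phase at a time and counting, there are 3 complete orderings.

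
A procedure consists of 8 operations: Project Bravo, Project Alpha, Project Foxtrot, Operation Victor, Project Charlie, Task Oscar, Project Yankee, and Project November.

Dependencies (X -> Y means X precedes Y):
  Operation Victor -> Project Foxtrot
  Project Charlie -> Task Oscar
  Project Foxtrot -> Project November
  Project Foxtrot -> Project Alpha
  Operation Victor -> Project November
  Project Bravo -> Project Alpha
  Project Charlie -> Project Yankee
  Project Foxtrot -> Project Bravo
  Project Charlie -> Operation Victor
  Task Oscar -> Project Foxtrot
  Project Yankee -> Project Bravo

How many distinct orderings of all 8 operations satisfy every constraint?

Project Charlie is the only operation with nothing required before it, so every ordering starts there.
Systematically extending each partial ordering one operation at a time and counting, there are 26 complete orderings.

26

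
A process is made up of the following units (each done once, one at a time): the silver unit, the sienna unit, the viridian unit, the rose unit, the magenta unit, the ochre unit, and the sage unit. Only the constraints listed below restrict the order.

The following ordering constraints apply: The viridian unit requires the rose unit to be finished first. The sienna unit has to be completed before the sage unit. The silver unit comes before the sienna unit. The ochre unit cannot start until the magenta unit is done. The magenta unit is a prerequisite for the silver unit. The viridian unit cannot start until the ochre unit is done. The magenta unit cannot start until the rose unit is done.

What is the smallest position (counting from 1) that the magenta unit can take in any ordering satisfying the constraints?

The only unit forced before the magenta unit (directly or transitively) is the rose unit.
So at minimum 1 unit comes before the magenta unit, putting the magenta unit no earlier than position 2. That position is achievable by scheduling exactly that predecessor first.

2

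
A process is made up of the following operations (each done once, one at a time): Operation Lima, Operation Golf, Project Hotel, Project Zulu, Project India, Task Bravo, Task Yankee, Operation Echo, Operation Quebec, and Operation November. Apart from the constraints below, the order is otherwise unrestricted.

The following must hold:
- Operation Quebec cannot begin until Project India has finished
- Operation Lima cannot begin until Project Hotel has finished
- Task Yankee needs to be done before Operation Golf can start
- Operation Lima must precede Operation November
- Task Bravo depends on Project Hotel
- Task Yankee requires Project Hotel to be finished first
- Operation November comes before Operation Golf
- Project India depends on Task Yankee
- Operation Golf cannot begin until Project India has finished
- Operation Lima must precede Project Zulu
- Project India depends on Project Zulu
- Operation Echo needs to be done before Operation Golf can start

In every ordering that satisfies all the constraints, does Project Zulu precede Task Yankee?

No chain of constraints connects Project Zulu to Task Yankee in either direction.
A valid ordering placing Task Yankee before Project Zulu exists, so the answer is no.

No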